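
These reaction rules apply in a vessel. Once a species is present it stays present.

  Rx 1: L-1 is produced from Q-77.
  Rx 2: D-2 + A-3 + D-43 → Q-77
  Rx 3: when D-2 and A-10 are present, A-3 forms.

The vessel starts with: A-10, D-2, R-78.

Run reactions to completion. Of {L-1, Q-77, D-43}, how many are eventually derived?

L-1 would need Q-77 (Rx 1), but Q-77 never forms.
Q-77 would need D-2, A-3, and D-43 (Rx 2), but D-43 never forms.
No rule produces D-43, and it is not given.
None of the 3 are reached.

0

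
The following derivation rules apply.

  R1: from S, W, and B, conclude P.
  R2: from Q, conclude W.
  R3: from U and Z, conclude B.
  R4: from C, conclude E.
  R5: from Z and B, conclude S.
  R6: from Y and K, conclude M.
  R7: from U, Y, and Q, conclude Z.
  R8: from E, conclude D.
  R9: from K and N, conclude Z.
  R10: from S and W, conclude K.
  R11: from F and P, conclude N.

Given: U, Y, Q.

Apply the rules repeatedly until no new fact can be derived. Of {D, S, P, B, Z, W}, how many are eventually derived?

5

U, Y, and Q hold, so Z follows (R7).
From Q, R2 gives W.
U and Z hold, so B follows (R3).
Z and B hold, so S follows (R5).
S, W, and B hold, so P follows (R1).
D would need E (R8), but E is never established.
S: reached.
P: reached.
B: reached.
Z: reached.
W: reached.
Reached: S, P, B, Z, and W — 5 of the 6.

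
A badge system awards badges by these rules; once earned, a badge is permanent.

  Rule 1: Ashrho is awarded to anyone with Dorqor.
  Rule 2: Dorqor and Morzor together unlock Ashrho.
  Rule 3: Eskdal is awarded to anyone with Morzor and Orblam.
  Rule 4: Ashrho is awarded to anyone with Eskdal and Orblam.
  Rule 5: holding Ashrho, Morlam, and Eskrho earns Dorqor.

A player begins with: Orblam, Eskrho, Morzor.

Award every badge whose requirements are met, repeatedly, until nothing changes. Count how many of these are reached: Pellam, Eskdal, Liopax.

With Morzor and Orblam, Eskdal is earned (Rule 3).
No rule produces Pellam, and it is not given.
Eskdal: reached.
No rule produces Liopax, and it is not given.
Reached: Eskdal — 1 of the 3.

1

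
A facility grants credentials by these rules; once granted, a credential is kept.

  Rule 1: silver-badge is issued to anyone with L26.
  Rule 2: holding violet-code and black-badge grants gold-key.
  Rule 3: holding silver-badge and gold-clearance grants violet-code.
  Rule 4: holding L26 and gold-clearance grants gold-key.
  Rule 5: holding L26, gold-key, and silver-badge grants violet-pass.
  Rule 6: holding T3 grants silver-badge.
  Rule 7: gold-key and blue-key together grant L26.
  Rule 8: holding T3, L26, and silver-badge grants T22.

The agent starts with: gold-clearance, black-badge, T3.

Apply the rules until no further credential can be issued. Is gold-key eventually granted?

Yes

Holding T3 grants silver-badge (Rule 6).
Holding silver-badge and gold-clearance grants violet-code (Rule 3).
Holding violet-code and black-badge grants gold-key (Rule 2).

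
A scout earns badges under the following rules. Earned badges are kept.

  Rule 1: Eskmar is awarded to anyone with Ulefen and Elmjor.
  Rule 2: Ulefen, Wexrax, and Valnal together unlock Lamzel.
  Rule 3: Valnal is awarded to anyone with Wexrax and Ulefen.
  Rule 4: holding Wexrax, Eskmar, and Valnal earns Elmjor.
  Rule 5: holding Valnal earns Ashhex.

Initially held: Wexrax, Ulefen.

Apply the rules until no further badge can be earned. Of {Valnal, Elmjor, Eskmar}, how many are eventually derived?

With Wexrax and Ulefen, Valnal is earned (Rule 3).
Valnal: reached.
Elmjor would need Wexrax, Eskmar, and Valnal (Rule 4), but Eskmar is never earned.
Eskmar would need Ulefen and Elmjor (Rule 1), but Elmjor is never earned.
Reached: Valnal — 1 of the 3.

1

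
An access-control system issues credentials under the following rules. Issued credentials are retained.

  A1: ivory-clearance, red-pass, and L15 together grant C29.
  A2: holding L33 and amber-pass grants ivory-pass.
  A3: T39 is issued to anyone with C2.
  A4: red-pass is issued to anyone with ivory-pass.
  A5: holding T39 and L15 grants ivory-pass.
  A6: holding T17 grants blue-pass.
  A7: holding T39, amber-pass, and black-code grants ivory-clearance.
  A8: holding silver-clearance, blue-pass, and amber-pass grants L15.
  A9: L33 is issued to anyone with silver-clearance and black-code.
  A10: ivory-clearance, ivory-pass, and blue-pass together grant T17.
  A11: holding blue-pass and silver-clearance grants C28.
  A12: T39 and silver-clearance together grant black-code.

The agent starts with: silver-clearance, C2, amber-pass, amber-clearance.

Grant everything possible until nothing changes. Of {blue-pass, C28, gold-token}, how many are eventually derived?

0

blue-pass would need T17 (A6), but T17 is never granted.
C28 would need blue-pass and silver-clearance (A11), but blue-pass is never granted.
No rule produces gold-token, and it is not given.
None of the 3 are reached.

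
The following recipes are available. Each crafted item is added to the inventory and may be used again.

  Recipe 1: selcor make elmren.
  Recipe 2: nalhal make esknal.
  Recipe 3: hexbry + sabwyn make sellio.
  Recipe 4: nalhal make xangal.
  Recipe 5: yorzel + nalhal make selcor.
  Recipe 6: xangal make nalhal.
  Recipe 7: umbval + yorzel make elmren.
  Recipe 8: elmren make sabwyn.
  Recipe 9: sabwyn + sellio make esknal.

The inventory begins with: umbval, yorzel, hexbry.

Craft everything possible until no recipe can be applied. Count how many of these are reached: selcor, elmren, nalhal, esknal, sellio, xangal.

3

Using Recipe 7, umbval and yorzel make elmren.
Using Recipe 8, elmren makes sabwyn.
hexbry + sabwyn → sellio (Recipe 3).
sabwyn + sellio → esknal (Recipe 9).
selcor would need yorzel and nalhal (Recipe 5), but nalhal is never obtained.
elmren: reached.
nalhal would need xangal (Recipe 6), but xangal is never obtained.
esknal: reached.
sellio: reached.
xangal would need nalhal (Recipe 4), but nalhal is never obtained.
Reached: elmren, esknal, and sellio — 3 of the 6.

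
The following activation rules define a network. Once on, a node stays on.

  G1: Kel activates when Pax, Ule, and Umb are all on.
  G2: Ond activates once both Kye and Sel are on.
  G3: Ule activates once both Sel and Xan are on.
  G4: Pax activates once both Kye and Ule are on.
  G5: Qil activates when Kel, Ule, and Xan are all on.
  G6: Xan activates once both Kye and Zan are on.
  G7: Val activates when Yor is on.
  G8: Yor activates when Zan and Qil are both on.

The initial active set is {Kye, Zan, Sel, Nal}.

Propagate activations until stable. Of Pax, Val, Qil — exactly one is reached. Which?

Pax

Kye and Zan are on, so Xan activates (G6).
Sel and Xan are on, so Ule activates (G3).
G4: Kye and Ule on → Pax on.
Qil would need Kel, Ule, and Xan (G5), but Kel never turns on. Val would need Yor (G7), but Yor never turns on.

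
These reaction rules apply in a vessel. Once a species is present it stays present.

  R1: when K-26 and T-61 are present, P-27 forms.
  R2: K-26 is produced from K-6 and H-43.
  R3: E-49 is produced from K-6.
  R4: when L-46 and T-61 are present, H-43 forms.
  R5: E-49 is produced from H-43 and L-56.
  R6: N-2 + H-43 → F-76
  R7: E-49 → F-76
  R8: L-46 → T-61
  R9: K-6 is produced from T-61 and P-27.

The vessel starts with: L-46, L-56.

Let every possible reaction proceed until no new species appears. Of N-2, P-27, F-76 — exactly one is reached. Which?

L-46 present → T-61 forms (R8).
L-46 and T-61 present → H-43 forms (R4).
H-43 and L-56 present → E-49 forms (R5).
E-49 present → F-76 forms (R7).
P-27 would need K-26 and T-61 (R1), but K-26 never forms. No rule produces N-2, and it is not given.

F-76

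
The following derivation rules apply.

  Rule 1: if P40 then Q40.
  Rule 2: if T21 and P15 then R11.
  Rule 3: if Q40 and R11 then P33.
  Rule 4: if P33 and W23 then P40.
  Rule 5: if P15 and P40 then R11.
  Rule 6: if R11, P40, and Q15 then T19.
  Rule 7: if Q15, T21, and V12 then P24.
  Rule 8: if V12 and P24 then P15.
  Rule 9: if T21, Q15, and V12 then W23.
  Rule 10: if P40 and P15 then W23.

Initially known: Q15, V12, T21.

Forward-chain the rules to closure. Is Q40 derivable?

Q40 would need P40 (Rule 1), but P40 is never established.

No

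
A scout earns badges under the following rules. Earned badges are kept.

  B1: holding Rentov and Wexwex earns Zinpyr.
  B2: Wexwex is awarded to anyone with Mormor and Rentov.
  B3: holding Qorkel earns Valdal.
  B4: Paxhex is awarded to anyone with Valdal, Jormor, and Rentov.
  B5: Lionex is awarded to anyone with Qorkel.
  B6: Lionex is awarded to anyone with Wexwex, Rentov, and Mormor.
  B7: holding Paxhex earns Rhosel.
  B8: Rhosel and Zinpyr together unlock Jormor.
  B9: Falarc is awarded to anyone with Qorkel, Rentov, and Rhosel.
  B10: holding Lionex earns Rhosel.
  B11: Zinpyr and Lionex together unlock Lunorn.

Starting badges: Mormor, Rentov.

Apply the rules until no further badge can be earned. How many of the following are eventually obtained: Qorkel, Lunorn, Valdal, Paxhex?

With Mormor and Rentov, Wexwex is earned (B2).
With Wexwex, Rentov, and Mormor, Lionex is earned (B6).
With Rentov and Wexwex, Zinpyr is earned (B1).
With Zinpyr and Lionex, Lunorn is earned (B11).
No rule produces Qorkel, and it is not given.
Lunorn: reached.
Valdal would need Qorkel (B3), but Qorkel is never earned.
Paxhex would need Valdal, Jormor, and Rentov (B4), but Valdal is never earned.
Reached: Lunorn — 1 of the 4.

1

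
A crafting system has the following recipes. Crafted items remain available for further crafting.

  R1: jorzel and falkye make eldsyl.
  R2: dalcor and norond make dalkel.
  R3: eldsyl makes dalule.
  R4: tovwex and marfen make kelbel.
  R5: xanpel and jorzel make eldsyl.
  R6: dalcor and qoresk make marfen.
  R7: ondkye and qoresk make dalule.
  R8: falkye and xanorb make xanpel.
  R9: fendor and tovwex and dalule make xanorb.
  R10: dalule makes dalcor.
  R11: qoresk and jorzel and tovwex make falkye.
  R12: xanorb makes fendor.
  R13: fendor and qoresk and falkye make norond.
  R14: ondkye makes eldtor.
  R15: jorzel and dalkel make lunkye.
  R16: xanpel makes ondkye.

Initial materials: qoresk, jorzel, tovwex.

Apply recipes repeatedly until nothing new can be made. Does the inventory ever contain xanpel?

No

xanpel would need falkye and xanorb (R8), but xanorb is never obtained.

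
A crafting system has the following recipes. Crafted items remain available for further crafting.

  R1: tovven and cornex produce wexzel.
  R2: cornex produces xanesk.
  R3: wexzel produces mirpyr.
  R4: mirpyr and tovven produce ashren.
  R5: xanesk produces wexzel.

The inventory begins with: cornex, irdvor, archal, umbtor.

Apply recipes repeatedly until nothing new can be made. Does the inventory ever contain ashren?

ashren would need mirpyr and tovven (R4), but tovven is never obtained.

No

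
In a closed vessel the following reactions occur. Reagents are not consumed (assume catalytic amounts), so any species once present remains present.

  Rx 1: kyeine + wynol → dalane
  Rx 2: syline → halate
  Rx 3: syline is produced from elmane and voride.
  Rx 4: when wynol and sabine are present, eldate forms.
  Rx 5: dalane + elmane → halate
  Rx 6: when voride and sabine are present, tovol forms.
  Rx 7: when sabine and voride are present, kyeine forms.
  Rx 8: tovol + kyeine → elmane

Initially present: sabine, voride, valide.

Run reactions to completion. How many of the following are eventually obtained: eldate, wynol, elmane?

1

sabine and voride present → kyeine forms (Rx 7).
voride and sabine present → tovol forms (Rx 6).
tovol and kyeine present → elmane forms (Rx 8).
eldate would need wynol and sabine (Rx 4), but wynol never forms.
No rule produces wynol, and it is not given.
elmane: reached.
Reached: elmane — 1 of the 3.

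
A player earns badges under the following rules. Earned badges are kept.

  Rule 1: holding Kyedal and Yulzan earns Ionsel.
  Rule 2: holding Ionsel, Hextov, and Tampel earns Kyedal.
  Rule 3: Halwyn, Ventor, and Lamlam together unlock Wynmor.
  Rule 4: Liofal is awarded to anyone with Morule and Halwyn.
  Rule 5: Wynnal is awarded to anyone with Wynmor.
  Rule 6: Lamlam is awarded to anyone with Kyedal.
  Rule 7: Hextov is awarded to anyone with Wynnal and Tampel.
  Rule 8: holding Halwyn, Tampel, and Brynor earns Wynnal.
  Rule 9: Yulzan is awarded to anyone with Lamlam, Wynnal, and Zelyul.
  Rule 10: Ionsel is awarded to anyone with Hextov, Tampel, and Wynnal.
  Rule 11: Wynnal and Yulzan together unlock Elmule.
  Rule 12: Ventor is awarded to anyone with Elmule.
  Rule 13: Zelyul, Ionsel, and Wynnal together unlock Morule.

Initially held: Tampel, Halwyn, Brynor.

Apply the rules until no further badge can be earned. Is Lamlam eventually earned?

With Halwyn, Tampel, and Brynor, Wynnal is earned (Rule 8).
With Wynnal and Tampel, Hextov is earned (Rule 7).
With Hextov, Tampel, and Wynnal, Ionsel is earned (Rule 10).
With Ionsel, Hextov, and Tampel, Kyedal is earned (Rule 2).
With Kyedal, Lamlam is earned (Rule 6).

Yes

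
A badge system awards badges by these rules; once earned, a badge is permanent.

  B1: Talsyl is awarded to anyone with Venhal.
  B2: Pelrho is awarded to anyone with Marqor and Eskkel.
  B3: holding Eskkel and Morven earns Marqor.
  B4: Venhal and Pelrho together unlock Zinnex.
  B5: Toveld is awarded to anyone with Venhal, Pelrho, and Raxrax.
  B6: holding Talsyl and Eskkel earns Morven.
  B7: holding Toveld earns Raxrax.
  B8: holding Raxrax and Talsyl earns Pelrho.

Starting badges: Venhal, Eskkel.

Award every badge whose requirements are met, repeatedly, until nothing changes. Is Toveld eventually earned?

Toveld would need Venhal, Pelrho, and Raxrax (B5), but Raxrax is never earned.

No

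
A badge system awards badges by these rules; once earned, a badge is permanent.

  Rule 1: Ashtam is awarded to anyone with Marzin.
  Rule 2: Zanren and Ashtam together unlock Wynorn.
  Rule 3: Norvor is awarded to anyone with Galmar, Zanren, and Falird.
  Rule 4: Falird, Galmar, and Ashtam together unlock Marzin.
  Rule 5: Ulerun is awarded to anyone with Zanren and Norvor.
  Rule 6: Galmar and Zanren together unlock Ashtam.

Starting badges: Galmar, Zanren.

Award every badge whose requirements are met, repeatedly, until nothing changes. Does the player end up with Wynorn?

Yes

With Galmar and Zanren, Ashtam is earned (Rule 6).
With Zanren and Ashtam, Wynorn is earned (Rule 2).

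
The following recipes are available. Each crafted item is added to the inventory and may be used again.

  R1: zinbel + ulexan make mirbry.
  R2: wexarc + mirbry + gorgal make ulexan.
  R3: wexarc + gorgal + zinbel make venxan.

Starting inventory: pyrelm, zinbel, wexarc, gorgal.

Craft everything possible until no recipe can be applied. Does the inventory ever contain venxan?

Yes

wexarc + gorgal + zinbel → venxan (R3).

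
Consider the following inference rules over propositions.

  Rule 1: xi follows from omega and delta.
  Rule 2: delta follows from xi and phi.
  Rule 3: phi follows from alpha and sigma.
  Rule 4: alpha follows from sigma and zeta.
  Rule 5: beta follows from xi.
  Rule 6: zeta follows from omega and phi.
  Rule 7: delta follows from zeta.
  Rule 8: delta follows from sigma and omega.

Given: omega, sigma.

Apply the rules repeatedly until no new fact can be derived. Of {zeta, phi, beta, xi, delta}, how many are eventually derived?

3

sigma and omega hold, so delta follows (Rule 8).
From omega and delta, Rule 1 gives xi.
From xi, Rule 5 gives beta.
zeta would need omega and phi (Rule 6), but phi is never established.
phi would need alpha and sigma (Rule 3), but alpha is never established.
beta: reached.
xi: reached.
delta: reached.
Reached: beta, xi, and delta — 3 of the 5.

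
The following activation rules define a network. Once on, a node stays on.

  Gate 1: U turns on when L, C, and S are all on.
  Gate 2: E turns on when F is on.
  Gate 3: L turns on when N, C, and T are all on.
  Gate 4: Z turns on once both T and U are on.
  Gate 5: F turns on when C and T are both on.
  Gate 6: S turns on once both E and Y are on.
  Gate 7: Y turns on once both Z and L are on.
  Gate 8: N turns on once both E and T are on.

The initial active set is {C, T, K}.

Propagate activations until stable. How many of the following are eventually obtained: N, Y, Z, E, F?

3

C and T are on, so F turns on (Gate 5).
F is on, so E turns on (Gate 2).
Gate 8: E and T on → N on.
N: reached.
Y would need Z and L (Gate 7), but Z never turns on.
Z would need T and U (Gate 4), but U never turns on.
E: reached.
F: reached.
Reached: N, E, and F — 3 of the 5.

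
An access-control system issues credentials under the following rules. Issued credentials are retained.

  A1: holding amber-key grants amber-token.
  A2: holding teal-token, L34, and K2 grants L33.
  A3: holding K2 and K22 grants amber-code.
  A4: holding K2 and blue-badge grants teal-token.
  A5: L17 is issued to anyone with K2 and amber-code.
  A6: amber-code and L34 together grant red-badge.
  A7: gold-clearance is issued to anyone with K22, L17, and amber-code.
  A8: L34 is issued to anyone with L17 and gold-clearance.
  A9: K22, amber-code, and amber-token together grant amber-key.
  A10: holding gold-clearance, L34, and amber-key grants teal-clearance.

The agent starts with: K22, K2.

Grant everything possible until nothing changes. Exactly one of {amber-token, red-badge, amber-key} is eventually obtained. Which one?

Holding K2 and K22 grants amber-code (A3).
Holding K2 and amber-code grants L17 (A5).
Holding K22, L17, and amber-code grants gold-clearance (A7).
Holding L17 and gold-clearance grants L34 (A8).
Holding amber-code and L34 grants red-badge (A6).
amber-token would need amber-key (A1), but amber-key is never granted. amber-key would need K22, amber-code, and amber-token (A9), but amber-token is never granted.

red-badge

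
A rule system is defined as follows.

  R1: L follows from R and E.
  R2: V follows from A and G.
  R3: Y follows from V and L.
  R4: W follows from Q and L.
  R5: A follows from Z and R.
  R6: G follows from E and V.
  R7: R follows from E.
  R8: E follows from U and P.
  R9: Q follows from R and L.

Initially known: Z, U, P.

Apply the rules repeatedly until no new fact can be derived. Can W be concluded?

From U and P, R8 gives E.
From E, R7 gives R.
R and E hold, so L follows (R1).
R and L hold, so Q follows (R9).
From Q and L, R4 gives W.

Yes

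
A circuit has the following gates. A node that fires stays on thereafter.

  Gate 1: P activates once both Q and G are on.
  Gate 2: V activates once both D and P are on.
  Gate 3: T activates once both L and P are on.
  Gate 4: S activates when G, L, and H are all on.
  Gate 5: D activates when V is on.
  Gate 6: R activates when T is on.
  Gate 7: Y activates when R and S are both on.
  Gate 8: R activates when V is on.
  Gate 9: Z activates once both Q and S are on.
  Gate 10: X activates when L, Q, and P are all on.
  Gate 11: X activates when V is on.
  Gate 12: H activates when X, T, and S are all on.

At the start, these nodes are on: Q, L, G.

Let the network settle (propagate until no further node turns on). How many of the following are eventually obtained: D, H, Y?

D would need V (Gate 5), but V never turns on.
H would need X, T, and S (Gate 12), but S never turns on.
Y would need R and S (Gate 7), but S never turns on.
None of the 3 are reached.

0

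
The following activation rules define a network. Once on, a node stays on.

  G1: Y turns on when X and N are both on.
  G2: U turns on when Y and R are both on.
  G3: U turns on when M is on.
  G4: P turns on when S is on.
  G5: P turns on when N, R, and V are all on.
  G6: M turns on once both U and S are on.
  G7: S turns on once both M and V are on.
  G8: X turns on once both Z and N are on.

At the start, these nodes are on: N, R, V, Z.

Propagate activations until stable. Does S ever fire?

S would need M and V (G7), but M never turns on.

No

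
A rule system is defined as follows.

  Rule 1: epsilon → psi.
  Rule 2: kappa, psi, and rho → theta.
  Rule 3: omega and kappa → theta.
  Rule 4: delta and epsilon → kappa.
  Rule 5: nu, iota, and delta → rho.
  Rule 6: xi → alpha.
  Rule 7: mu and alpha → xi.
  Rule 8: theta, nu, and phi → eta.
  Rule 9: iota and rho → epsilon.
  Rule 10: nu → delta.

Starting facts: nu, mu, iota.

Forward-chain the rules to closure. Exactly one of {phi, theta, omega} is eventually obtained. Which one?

From nu, Rule 10 gives delta.
From nu, iota, and delta, Rule 5 gives rho.
From iota and rho, Rule 9 gives epsilon.
delta and epsilon hold, so kappa follows (Rule 4).
From epsilon, Rule 1 gives psi.
From kappa, psi, and rho, Rule 2 gives theta.
No rule produces omega, and it is not given. No rule produces phi, and it is not given.

theta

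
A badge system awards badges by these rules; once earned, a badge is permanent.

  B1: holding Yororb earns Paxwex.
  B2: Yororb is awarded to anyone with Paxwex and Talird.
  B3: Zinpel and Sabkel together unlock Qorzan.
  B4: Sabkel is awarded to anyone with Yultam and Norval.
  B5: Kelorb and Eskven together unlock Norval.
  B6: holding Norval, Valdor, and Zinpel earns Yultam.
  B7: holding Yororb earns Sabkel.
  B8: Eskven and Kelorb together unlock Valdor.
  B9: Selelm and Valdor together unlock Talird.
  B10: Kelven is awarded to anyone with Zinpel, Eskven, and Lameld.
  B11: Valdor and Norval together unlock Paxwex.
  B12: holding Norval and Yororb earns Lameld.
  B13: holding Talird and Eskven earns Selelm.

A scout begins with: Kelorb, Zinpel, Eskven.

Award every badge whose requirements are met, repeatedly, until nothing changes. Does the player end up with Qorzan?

Yes

With Kelorb and Eskven, Norval is earned (B5).
With Eskven and Kelorb, Valdor is earned (B8).
With Norval, Valdor, and Zinpel, Yultam is earned (B6).
With Yultam and Norval, Sabkel is earned (B4).
With Zinpel and Sabkel, Qorzan is earned (B3).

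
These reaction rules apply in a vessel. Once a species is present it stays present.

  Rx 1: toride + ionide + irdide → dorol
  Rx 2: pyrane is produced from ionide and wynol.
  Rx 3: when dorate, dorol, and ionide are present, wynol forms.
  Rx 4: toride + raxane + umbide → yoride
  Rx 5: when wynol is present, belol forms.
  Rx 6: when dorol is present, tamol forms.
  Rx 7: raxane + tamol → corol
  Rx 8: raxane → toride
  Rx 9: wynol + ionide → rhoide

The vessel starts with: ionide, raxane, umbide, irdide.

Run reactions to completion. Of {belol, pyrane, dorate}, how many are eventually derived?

0

belol would need wynol (Rx 5), but wynol never forms.
pyrane would need ionide and wynol (Rx 2), but wynol never forms.
No rule produces dorate, and it is not given.
None of the 3 are reached.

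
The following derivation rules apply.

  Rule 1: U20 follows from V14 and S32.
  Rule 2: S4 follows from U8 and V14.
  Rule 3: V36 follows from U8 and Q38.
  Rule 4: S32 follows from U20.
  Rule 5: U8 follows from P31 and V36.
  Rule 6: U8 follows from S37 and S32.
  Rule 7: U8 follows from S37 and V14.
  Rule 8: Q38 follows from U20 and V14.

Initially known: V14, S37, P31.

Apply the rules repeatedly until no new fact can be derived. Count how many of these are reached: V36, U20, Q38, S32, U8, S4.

S37 and V14 hold, so U8 follows (Rule 7).
From U8 and V14, Rule 2 gives S4.
V36 would need U8 and Q38 (Rule 3), but Q38 is never established.
U20 would need V14 and S32 (Rule 1), but S32 is never established.
Q38 would need U20 and V14 (Rule 8), but U20 is never established.
S32 would need U20 (Rule 4), but U20 is never established.
U8: reached.
S4: reached.
Reached: U8 and S4 — 2 of the 6.

2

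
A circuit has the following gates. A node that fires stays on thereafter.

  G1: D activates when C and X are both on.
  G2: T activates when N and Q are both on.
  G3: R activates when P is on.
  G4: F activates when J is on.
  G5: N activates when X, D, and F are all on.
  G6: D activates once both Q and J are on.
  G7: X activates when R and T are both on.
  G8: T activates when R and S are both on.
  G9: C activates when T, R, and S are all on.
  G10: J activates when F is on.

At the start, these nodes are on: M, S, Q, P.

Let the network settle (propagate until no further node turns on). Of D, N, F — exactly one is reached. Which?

D

G3: P on → R on.
R and S are on, so T activates (G8).
G9: T, R, and S on → C on.
R and T are on, so X activates (G7).
C and X are on, so D activates (G1).
F would need J (G4), but J never turns on. N would need X, D, and F (G5), but F never turns on.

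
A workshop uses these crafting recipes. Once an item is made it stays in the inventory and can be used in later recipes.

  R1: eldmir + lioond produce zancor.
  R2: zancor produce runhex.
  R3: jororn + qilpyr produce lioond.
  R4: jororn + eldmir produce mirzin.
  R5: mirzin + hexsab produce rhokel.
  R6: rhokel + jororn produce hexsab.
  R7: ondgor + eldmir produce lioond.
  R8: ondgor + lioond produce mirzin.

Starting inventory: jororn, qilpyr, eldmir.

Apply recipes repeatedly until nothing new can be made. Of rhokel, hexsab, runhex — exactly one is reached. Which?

runhex

jororn + qilpyr → lioond (R3).
Using R1, eldmir and lioond make zancor.
zancor → runhex (R2).
hexsab would need rhokel and jororn (R6), but rhokel is never obtained. rhokel would need mirzin and hexsab (R5), but hexsab is never obtained.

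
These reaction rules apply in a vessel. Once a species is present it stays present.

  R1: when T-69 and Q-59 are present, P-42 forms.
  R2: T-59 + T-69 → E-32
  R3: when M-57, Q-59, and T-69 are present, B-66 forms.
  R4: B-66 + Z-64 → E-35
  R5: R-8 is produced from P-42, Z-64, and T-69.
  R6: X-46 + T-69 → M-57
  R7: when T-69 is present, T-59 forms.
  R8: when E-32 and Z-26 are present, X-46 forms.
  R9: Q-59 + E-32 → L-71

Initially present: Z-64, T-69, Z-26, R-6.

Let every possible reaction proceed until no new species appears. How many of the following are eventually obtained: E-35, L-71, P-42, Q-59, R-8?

E-35 would need B-66 and Z-64 (R4), but B-66 never forms.
L-71 would need Q-59 and E-32 (R9), but Q-59 never forms.
P-42 would need T-69 and Q-59 (R1), but Q-59 never forms.
No rule produces Q-59, and it is not given.
R-8 would need P-42, Z-64, and T-69 (R5), but P-42 never forms.
None of the 5 are reached.

0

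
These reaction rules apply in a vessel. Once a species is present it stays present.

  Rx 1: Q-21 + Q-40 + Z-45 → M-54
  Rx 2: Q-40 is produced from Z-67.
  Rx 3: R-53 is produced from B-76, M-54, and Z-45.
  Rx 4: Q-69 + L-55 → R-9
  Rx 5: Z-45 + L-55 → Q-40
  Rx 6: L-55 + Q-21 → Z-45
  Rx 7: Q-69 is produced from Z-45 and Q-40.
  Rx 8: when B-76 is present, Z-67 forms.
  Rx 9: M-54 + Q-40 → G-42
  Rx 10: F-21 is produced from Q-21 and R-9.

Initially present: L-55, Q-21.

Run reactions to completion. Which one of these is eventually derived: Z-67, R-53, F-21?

F-21

L-55 and Q-21 present → Z-45 forms (Rx 6).
Z-45 and L-55 present → Q-40 forms (Rx 5).
Z-45 and Q-40 present → Q-69 forms (Rx 7).
Q-69 and L-55 present → R-9 forms (Rx 4).
Q-21 and R-9 present → F-21 forms (Rx 10).
R-53 would need B-76, M-54, and Z-45 (Rx 3), but B-76 never forms. Z-67 would need B-76 (Rx 8), but B-76 never forms.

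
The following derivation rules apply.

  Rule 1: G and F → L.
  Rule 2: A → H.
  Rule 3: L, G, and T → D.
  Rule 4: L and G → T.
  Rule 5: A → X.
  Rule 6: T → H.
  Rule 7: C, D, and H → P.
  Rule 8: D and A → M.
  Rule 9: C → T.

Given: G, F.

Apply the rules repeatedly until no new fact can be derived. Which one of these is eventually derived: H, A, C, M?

From G and F, Rule 1 gives L.
From L and G, Rule 4 gives T.
From T, Rule 6 gives H.
No rule produces C, and it is not given. M would need D and A (Rule 8), but A is never established. No rule produces A, and it is not given.

H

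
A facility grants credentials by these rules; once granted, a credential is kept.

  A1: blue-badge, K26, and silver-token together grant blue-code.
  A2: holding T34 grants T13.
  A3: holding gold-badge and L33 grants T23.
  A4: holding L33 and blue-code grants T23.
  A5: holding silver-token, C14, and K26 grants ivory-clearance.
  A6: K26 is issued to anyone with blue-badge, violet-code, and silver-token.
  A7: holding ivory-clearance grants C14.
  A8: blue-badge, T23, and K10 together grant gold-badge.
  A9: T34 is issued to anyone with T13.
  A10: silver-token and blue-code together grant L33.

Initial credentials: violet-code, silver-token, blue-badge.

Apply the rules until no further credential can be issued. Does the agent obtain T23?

Holding blue-badge, violet-code, and silver-token grants K26 (A6).
Holding blue-badge, K26, and silver-token grants blue-code (A1).
Holding silver-token and blue-code grants L33 (A10).
Holding L33 and blue-code grants T23 (A4).

Yes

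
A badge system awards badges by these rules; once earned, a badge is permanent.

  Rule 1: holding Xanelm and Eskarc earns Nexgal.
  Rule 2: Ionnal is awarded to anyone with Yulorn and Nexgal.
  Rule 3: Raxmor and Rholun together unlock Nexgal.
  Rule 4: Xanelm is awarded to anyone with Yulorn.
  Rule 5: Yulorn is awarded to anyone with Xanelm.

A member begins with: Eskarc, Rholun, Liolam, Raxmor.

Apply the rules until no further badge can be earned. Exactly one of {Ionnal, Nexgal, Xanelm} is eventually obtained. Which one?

With Raxmor and Rholun, Nexgal is earned (Rule 3).
Xanelm would need Yulorn (Rule 4), but Yulorn is never earned. Ionnal would need Yulorn and Nexgal (Rule 2), but Yulorn is never earned.

Nexgal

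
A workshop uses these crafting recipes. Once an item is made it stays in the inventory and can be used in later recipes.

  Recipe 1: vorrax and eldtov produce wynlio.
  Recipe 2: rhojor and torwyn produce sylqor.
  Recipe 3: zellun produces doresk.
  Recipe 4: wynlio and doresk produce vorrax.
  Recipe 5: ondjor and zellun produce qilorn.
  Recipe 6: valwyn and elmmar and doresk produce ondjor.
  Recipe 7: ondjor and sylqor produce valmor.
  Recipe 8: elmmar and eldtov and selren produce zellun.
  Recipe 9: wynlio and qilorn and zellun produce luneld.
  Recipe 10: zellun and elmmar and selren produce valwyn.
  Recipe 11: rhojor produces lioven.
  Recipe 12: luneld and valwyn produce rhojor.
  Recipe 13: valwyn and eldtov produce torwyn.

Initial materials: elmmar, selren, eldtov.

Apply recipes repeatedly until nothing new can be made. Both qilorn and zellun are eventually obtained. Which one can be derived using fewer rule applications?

zellun: elmmar and eldtov and selren → zellun (Recipe 8). [1 rule application]
qilorn: Using Recipe 8, elmmar, eldtov, and selren make zellun. zellun → doresk (Recipe 3). zellun and elmmar and selren → valwyn (Recipe 10). Using Recipe 6, valwyn, elmmar, and doresk make ondjor. Using Recipe 5, ondjor and zellun make qilorn. [5 rule applications]
zellun needs fewer.

zellun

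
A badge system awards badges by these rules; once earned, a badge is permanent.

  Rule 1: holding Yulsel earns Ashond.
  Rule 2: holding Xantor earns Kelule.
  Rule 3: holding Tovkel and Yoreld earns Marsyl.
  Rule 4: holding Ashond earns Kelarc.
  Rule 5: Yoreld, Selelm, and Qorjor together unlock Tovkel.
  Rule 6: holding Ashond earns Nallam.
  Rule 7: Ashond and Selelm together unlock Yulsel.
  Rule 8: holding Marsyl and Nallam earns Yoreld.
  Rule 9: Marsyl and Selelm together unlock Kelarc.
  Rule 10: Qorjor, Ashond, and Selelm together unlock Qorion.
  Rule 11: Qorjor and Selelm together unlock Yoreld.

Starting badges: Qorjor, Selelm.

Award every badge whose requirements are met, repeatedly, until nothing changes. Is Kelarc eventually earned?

Yes

With Qorjor and Selelm, Yoreld is earned (Rule 11).
With Yoreld, Selelm, and Qorjor, Tovkel is earned (Rule 5).
With Tovkel and Yoreld, Marsyl is earned (Rule 3).
With Marsyl and Selelm, Kelarc is earned (Rule 9).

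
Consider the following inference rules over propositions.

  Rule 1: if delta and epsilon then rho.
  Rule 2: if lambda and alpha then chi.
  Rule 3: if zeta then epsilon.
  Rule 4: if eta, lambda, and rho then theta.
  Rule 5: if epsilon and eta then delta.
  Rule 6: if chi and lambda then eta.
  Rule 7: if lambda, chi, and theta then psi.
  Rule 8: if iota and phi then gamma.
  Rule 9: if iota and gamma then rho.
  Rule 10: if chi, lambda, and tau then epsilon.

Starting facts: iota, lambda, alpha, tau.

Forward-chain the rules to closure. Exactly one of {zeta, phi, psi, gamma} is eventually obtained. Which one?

psi

From lambda and alpha, Rule 2 gives chi.
From chi, lambda, and tau, Rule 10 gives epsilon.
chi and lambda hold, so eta follows (Rule 6).
epsilon and eta hold, so delta follows (Rule 5).
delta and epsilon hold, so rho follows (Rule 1).
From eta, lambda, and rho, Rule 4 gives theta.
From lambda, chi, and theta, Rule 7 gives psi.
No rule produces zeta, and it is not given. gamma would need iota and phi (Rule 8), but phi is never established. No rule produces phi, and it is not given.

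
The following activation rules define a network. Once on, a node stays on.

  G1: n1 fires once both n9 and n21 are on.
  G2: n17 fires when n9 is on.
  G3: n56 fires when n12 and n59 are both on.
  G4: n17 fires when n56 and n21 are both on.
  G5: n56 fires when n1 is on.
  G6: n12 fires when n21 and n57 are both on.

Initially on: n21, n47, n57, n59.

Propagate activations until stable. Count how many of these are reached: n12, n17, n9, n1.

2

n21 and n57 are on, so n12 fires (G6).
G3: n12 and n59 on → n56 on.
n56 and n21 are on, so n17 fires (G4).
n12: reached.
n17: reached.
No rule produces n9, and it is not given.
n1 would need n9 and n21 (G1), but n9 never turns on.
Reached: n12 and n17 — 2 of the 4.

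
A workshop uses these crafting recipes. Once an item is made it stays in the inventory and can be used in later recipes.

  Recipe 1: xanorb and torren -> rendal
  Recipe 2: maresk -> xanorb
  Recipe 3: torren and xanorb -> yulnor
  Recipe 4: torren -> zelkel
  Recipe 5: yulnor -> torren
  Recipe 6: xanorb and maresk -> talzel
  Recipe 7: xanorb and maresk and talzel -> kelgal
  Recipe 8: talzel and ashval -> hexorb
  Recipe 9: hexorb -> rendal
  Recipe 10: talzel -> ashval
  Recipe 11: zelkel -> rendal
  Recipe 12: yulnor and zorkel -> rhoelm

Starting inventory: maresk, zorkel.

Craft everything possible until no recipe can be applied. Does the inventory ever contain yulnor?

yulnor would need torren and xanorb (Recipe 3), but torren is never obtained.

No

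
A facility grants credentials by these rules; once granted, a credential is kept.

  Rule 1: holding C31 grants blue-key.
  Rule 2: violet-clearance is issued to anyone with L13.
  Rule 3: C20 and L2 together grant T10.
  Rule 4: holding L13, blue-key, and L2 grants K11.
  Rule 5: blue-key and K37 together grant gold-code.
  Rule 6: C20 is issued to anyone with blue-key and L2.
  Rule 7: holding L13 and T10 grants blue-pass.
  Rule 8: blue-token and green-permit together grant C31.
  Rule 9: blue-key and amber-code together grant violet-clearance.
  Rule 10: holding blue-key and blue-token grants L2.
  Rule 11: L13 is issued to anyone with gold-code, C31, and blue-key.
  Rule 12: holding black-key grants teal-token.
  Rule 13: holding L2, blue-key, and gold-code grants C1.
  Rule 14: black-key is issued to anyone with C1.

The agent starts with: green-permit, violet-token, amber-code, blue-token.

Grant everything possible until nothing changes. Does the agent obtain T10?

Yes

Holding blue-token and green-permit grants C31 (Rule 8).
Holding C31 grants blue-key (Rule 1).
Holding blue-key and blue-token grants L2 (Rule 10).
Holding blue-key and L2 grants C20 (Rule 6).
Holding C20 and L2 grants T10 (Rule 3).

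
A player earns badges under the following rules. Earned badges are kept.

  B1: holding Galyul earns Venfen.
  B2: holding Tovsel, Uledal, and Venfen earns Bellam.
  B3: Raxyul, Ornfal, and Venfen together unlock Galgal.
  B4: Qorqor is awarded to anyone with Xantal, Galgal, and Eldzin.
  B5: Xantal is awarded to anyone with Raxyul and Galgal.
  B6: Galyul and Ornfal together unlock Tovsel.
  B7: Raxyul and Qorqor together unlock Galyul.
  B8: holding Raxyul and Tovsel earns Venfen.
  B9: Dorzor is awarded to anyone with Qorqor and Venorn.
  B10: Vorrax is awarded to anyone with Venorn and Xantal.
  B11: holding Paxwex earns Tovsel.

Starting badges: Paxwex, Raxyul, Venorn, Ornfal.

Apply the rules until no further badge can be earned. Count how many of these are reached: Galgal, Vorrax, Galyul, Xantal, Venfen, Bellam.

4

With Paxwex, Tovsel is earned (B11).
With Raxyul and Tovsel, Venfen is earned (B8).
With Raxyul, Ornfal, and Venfen, Galgal is earned (B3).
With Raxyul and Galgal, Xantal is earned (B5).
With Venorn and Xantal, Vorrax is earned (B10).
Galgal: reached.
Vorrax: reached.
Galyul would need Raxyul and Qorqor (B7), but Qorqor is never earned.
Xantal: reached.
Venfen: reached.
Bellam would need Tovsel, Uledal, and Venfen (B2), but Uledal is never earned.
Reached: Galgal, Vorrax, Xantal, and Venfen — 4 of the 6.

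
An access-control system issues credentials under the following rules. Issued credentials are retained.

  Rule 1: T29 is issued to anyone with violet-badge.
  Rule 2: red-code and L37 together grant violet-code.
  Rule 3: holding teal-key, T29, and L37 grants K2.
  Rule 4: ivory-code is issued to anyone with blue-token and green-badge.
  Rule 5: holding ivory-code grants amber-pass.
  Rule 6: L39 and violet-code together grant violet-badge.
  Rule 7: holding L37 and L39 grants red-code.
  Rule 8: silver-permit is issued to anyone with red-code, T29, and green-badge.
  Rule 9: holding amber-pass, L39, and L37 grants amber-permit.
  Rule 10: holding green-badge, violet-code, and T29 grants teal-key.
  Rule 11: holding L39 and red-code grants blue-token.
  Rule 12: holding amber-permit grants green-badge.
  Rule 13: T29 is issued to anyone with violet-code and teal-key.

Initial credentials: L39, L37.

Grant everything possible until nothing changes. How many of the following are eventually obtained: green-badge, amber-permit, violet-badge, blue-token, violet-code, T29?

4

Holding L37 and L39 grants red-code (Rule 7).
Holding L39 and red-code grants blue-token (Rule 11).
Holding red-code and L37 grants violet-code (Rule 2).
Holding L39 and violet-code grants violet-badge (Rule 6).
Holding violet-badge grants T29 (Rule 1).
green-badge would need amber-permit (Rule 12), but amber-permit is never granted.
amber-permit would need amber-pass, L39, and L37 (Rule 9), but amber-pass is never granted.
violet-badge: reached.
blue-token: reached.
violet-code: reached.
T29: reached.
Reached: violet-badge, blue-token, violet-code, and T29 — 4 of the 6.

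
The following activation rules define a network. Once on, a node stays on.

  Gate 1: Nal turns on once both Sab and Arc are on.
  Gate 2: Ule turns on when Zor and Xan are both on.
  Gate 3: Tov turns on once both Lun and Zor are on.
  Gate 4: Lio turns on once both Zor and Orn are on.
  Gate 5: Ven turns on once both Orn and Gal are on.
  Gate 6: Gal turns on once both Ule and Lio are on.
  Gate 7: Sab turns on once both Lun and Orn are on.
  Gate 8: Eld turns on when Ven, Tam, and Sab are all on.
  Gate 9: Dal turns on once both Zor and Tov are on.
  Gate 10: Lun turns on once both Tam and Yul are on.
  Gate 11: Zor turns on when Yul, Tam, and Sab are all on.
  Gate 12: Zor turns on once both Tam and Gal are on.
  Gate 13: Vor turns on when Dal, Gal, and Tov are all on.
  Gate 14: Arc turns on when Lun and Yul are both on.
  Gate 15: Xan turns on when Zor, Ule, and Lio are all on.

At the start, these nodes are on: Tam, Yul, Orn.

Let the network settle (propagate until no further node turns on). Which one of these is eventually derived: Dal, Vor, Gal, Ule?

Gate 10: Tam and Yul on → Lun on.
Lun and Orn are on, so Sab turns on (Gate 7).
Yul, Tam, and Sab are on, so Zor turns on (Gate 11).
Lun and Zor are on, so Tov turns on (Gate 3).
Gate 9: Zor and Tov on → Dal on.
Ule would need Zor and Xan (Gate 2), but Xan never turns on. Gal would need Ule and Lio (Gate 6), but Ule never turns on. Vor would need Dal, Gal, and Tov (Gate 13), but Gal never turns on.

Dal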